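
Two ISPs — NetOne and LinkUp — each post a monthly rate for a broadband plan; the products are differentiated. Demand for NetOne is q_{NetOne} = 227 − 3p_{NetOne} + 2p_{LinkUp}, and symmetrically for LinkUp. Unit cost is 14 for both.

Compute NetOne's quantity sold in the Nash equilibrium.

159.75

NetOne's profit: π = (p_{NetOne} − 14)(227 − 3p_{NetOne} + 2p_{LinkUp}).
∂π/∂p_{NetOne} = 269 − 6p_{NetOne} + 2p_{LinkUp} = 0 ⇒ p_{NetOne} = 269/6 + (1/3)p_{LinkUp}.
The game is symmetric, so in equilibrium p_{LinkUp} = p_{NetOne}: the reaction function gives (2/3)p_{NetOne} = 269/6, hence p_{NetOne} = 67.25.
q_{NetOne} = 227 − 3·67.25 + 2·67.25 = 159.75.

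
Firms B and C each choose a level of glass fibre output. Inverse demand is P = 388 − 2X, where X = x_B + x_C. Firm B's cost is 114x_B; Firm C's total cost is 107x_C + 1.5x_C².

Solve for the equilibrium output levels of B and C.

56.5, 24

Firm B's profit: π = x_B(388 − 2(x_B + x_C)) − 114x_B.
∂π/∂x_B = 274 − 4x_B − 2x_C = 0, so x_B = 68.5 − 0.5x_C.
For C: ∂π/∂x_C = 281 − 7x_C − 2x_B = 0 ⇒ x_C = 281/7 − (2/7)x_B.
Plugging x_C into B's best response: x_B = 68.5 − 0.5(281/7 − (2/7)x_B) ⇒ (6/7)x_B = 339/7, so x_B = 56.5.
Then x_C = 281/7 − (2/7)·56.5 = 24.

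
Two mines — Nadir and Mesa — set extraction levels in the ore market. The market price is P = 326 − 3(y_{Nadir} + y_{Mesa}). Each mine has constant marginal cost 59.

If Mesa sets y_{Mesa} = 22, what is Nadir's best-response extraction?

Mine Nadir's profit: π = y_{Nadir}(326 − 3(y_{Nadir} + y_{Mesa})) − 59y_{Nadir}.
∂π/∂y_{Nadir} = 267 − 6y_{Nadir} − 3y_{Mesa} = 0, so y_{Nadir} = 44.5 − 0.5y_{Mesa}.
At y_{Mesa} = 22: y_{Nadir} = 44.5 − 0.5·22 = 33.5.

33.5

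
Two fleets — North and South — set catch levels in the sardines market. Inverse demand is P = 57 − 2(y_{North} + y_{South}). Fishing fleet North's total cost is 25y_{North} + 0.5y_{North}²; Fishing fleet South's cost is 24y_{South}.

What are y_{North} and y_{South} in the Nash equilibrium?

3.875, 6.3125

Fishing fleet North's profit: π = y_{North}(57 − 2(y_{North} + y_{South})) − 25y_{North} − 0.5y_{North}².
∂π/∂y_{North} = 32 − 5y_{North} − 2y_{South} = 0, so y_{North} = 6.4 − 0.4y_{South}.
For South: ∂π/∂y_{South} = 33 − 4y_{South} − 2y_{North} = 0 ⇒ y_{South} = 8.25 − 0.5y_{North}.
Solving the two reaction functions simultaneously: (1 − (−0.4)(−0.5))y_{North} = 6.4 − 0.4·8.25, so 0.8y_{North} = 3.1 and y_{North} = 3.875.
Then y_{South} = 8.25 − 0.5·3.875 = 6.3125.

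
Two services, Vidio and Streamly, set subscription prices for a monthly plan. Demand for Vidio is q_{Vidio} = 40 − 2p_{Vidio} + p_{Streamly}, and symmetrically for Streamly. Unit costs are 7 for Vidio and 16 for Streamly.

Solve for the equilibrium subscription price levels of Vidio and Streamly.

19.2, 22.8

Vidio's profit: π = (p_{Vidio} − 7)(40 − 2p_{Vidio} + p_{Streamly}).
∂π/∂p_{Vidio} = 54 − 4p_{Vidio} + p_{Streamly} = 0 ⇒ p_{Vidio} = 13.5 + 0.25p_{Streamly}.
Similarly p_{Streamly} = 18 + 0.25p_{Vidio}.
Substituting the second reaction function into the first: p_{Vidio} = 13.5 + 0.25(18 + 0.25p_{Vidio}), which gives 0.9375p_{Vidio} = 18 ⇒ p_{Vidio} = 19.2.
Then p_{Streamly} = 18 + 0.25·19.2 = 22.8.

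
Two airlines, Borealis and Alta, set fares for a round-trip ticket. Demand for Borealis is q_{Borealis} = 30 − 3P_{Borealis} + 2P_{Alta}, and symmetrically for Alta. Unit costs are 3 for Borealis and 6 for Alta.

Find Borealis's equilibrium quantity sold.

Borealis's profit: π = (P_{Borealis} − 3)(30 − 3P_{Borealis} + 2P_{Alta}).
∂π/∂P_{Borealis} = 39 − 6P_{Borealis} + 2P_{Alta} = 0 ⇒ P_{Borealis} = 6.5 + (1/3)P_{Alta}.
Similarly P_{Alta} = 8 + (1/3)P_{Borealis}.
Solving the two reaction functions simultaneously: (1 − (1/3)(1/3))P_{Borealis} = 6.5 + (1/3)·8, so (8/9)P_{Borealis} = 55/6 and P_{Borealis} = 10.3125.
Then P_{Alta} = 8 + (1/3)·10.3125 = 11.4375.
q_{Borealis} = 30 − 3·10.3125 + 2·11.4375 = 21.9375.

21.9375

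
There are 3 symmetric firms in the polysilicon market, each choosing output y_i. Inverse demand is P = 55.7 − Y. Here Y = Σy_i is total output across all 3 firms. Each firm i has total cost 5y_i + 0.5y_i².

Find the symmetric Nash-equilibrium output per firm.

A representative firm's profit is π_i = y_i(55.7 − Y) − 5y_i − 0.5y_i², with Y = y_i + Σ_{j≠i} y_j.
First-order condition: 50.7 − 3y_i − Σ_{j≠i} y_j = 0.
With identical firms, set every y_j = y: then 50.7 − 3y − 2y = 0, i.e. y = 50.7/5 = 10.14.

10.14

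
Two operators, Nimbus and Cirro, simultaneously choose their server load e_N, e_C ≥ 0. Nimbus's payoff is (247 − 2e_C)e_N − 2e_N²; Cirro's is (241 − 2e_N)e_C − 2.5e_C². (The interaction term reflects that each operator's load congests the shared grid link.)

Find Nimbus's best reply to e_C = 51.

36.25

Expanding Nimbus's payoff: 247e_N − 2e_Ce_N − 2e_N².
∂π/∂e_N = 247 − 2e_C − 4e_N = 0, so e_N = 61.75 − 0.5e_C.
At e_C = 51: e_N = 61.75 − 0.5·51 = 36.25.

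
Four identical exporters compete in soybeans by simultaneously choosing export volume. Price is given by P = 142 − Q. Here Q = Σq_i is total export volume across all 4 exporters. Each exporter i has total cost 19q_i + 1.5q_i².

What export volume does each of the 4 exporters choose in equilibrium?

15.375

A representative exporter's profit is π_i = q_i(142 − Q) − 19q_i − 1.5q_i², with Q = q_i + Σ_{j≠i} q_j.
First-order condition: 123 − 5q_i − Σ_{j≠i} q_j = 0.
In a symmetric equilibrium every exporter chooses the same q, so Σ_{j≠i} q_j = 3q. The condition becomes 123 − 8q = 0, giving q = 123/8 = 15.375.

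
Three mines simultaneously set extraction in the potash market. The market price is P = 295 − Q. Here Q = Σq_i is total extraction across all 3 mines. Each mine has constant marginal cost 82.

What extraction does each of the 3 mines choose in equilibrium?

53.25

A representative mine's profit is π_i = q_i(295 − Q) − 82q_i, with Q = q_i + Σ_{j≠i} q_j.
First-order condition: 213 − 2q_i − Σ_{j≠i} q_j = 0.
Imposing symmetry (q_j = q for all j) turns Σ_{j≠i} q_j into 2q, so 213 = 4q and q = 53.25.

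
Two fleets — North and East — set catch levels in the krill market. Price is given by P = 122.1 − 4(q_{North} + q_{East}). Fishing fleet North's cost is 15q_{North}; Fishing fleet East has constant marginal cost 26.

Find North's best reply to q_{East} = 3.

11.8875

Fishing fleet North's profit: π = q_{North}(122.1 − 4(q_{North} + q_{East})) − 15q_{North}.
∂π/∂q_{North} = 107.1 − 8q_{North} − 4q_{East} = 0, so q_{North} = 13.3875 − 0.5q_{East}.
At q_{East} = 3: q_{North} = 13.3875 − 0.5·3 = 11.8875.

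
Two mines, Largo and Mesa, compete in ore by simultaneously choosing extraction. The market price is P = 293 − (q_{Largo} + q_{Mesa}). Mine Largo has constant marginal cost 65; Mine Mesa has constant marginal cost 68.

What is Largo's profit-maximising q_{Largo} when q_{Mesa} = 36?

96

Mine Largo's profit: π = q_{Largo}(293 − (q_{Largo} + q_{Mesa})) − 65q_{Largo}.
∂π/∂q_{Largo} = 228 − 2q_{Largo} − q_{Mesa} = 0, so q_{Largo} = 114 − 0.5q_{Mesa}.
At q_{Mesa} = 36: q_{Largo} = 114 − 0.5·36 = 96.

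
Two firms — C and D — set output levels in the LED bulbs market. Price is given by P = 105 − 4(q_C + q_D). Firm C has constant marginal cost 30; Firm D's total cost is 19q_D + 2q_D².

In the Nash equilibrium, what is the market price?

Firm C's profit: π = q_C(105 − 4(q_C + q_D)) − 30q_C.
∂π/∂q_C = 75 − 8q_C − 4q_D = 0, so q_C = 9.375 − 0.5q_D.
For D: ∂π/∂q_D = 86 − 12q_D − 4q_C = 0 ⇒ q_D = 43/6 − (1/3)q_C.
Solving the two reaction functions simultaneously: (1 − (−0.5)(−1/3))q_C = 9.375 − 0.5·(43/6), so (5/6)q_C = 139/24 and q_C = 6.95.
Then q_D = 43/6 − (1/3)·6.95 = 4.85.
Equilibrium price: P = 105 − 4·11.8 = 57.8.

57.8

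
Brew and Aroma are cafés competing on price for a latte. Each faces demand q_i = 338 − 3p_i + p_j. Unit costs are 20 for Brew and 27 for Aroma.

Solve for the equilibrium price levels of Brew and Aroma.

Brew's profit: π = (p_{Brew} − 20)(338 − 3p_{Brew} + p_{Aroma}).
∂π/∂p_{Brew} = 398 − 6p_{Brew} + p_{Aroma} = 0 ⇒ p_{Brew} = 199/3 + (1/6)p_{Aroma}.
Similarly p_{Aroma} = 419/6 + (1/6)p_{Brew}.
Solving the two reaction functions simultaneously: (1 − (1/6)(1/6))p_{Brew} = 199/3 + (1/6)·(419/6), so (35/36)p_{Brew} = 2807/36 and p_{Brew} = 80.2.
Then p_{Aroma} = 419/6 + (1/6)·80.2 = 83.2.

80.2, 83.2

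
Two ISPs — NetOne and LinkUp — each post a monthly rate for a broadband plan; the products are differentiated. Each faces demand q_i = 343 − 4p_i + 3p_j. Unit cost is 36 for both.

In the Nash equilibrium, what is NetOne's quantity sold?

NetOne's profit: π = (p_{NetOne} − 36)(343 − 4p_{NetOne} + 3p_{LinkUp}).
∂π/∂p_{NetOne} = 487 − 8p_{NetOne} + 3p_{LinkUp} = 0 ⇒ p_{NetOne} = 60.875 + 0.375p_{LinkUp}.
The game is symmetric, so in equilibrium p_{LinkUp} = p_{NetOne}: the reaction function gives 0.625p_{NetOne} = 60.875, hence p_{NetOne} = 97.4.
q_{NetOne} = 343 − 4·97.4 + 3·97.4 = 245.6.

245.6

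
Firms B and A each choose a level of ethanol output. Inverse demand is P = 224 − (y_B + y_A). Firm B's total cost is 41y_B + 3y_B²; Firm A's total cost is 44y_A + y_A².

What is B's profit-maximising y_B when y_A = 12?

21.375

Firm B's profit: π = y_B(224 − (y_B + y_A)) − 41y_B − 3y_B².
∂π/∂y_B = 183 − 8y_B − y_A = 0, so y_B = 22.875 − 0.125y_A.
At y_A = 12: y_B = 22.875 − 0.125·12 = 21.375.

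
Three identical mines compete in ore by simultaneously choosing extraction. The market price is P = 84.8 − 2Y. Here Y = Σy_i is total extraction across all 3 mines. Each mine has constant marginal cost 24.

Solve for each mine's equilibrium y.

7.6

A representative mine's profit is π_i = y_i(84.8 − 2Y) − 24y_i, with Y = y_i + Σ_{j≠i} y_j.
First-order condition: 60.8 − 4y_i − 2Σ_{j≠i} y_j = 0.
With identical mines, set every y_j = y: then 60.8 − 4y − 4y = 0, i.e. y = 60.8/8 = 7.6.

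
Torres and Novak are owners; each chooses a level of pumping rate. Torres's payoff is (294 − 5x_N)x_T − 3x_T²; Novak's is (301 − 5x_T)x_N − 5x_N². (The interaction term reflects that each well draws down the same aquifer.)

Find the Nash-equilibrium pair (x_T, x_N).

Expanding Torres's payoff: 294x_T − 5x_Nx_T − 3x_T².
∂π/∂x_T = 294 − 5x_N − 6x_T = 0, so x_T = 49 − (5/6)x_N.
Likewise for Novak: x_N = 30.1 − 0.5x_T.
Plugging x_N into Torres's best response: x_T = 49 − (5/6)(30.1 − 0.5x_T) ⇒ (7/12)x_T = 287/12, so x_T = 41.
Then x_N = 30.1 − 0.5·41 = 9.6.

41, 9.6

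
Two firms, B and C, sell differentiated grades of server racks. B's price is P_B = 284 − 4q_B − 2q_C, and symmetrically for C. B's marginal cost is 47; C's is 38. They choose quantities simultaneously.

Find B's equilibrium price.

140.6

Firm B's profit: π = q_B(284 − 4q_B − 2q_C) − 47q_B.
∂π/∂q_B = 237 − 8q_B − 2q_C = 0 ⇒ q_B = 29.625 − 0.25q_C.
Similarly q_C = 30.75 − 0.25q_B.
Substituting the second reaction function into the first: q_B = 29.625 − 0.25(30.75 − 0.25q_B), which gives 0.9375q_B = 21.9375 ⇒ q_B = 23.4.
Then q_C = 30.75 − 0.25·23.4 = 24.9.
P_B = 284 − 4·23.4 − 2·24.9 = 140.6.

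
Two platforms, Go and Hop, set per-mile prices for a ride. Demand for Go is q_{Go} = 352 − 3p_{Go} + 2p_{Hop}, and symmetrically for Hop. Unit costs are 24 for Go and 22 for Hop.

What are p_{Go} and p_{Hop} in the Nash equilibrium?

105.625, 104.875

Go's profit: π = (p_{Go} − 24)(352 − 3p_{Go} + 2p_{Hop}).
∂π/∂p_{Go} = 424 − 6p_{Go} + 2p_{Hop} = 0 ⇒ p_{Go} = 212/3 + (1/3)p_{Hop}.
Similarly p_{Hop} = 209/3 + (1/3)p_{Go}.
Solving the two reaction functions simultaneously: (1 − (1/3)(1/3))p_{Go} = 212/3 + (1/3)·(209/3), so (8/9)p_{Go} = 845/9 and p_{Go} = 105.625.
Then p_{Hop} = 209/3 + (1/3)·105.625 = 104.875.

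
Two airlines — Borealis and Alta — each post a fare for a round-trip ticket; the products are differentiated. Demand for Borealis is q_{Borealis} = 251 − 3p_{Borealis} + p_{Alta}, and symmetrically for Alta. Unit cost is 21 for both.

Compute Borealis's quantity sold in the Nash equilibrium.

125.4

Borealis's profit: π = (p_{Borealis} − 21)(251 − 3p_{Borealis} + p_{Alta}).
∂π/∂p_{Borealis} = 314 − 6p_{Borealis} + p_{Alta} = 0 ⇒ p_{Borealis} = 157/3 + (1/6)p_{Alta}.
By symmetry p_{Alta} = p_{Borealis}; substituting into the reaction function, (5/6)p_{Borealis} = 157/3 and p_{Borealis} = 62.8.
q_{Borealis} = 251 − 3·62.8 + 62.8 = 125.4.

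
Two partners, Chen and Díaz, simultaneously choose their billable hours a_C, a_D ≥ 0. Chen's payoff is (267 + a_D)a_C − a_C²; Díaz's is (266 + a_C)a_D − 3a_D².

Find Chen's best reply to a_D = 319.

293

Expanding Chen's payoff: 267a_C + a_Da_C − a_C².
∂π/∂a_C = 267 + a_D − 2a_C = 0, so a_C = 133.5 + 0.5a_D.
At a_D = 319: a_C = 133.5 + 0.5·319 = 293.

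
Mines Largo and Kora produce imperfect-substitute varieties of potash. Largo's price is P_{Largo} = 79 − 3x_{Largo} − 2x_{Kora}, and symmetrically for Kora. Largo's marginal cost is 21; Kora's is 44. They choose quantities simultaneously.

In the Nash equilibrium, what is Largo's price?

Mine Largo's profit: π = x_{Largo}(79 − 3x_{Largo} − 2x_{Kora}) − 21x_{Largo}.
∂π/∂x_{Largo} = 58 − 6x_{Largo} − 2x_{Kora} = 0 ⇒ x_{Largo} = 29/3 − (1/3)x_{Kora}.
Similarly x_{Kora} = 35/6 − (1/3)x_{Largo}.
Solving the two reaction functions simultaneously: (1 − (−1/3)(−1/3))x_{Largo} = 29/3 − (1/3)·(35/6), so (8/9)x_{Largo} = 139/18 and x_{Largo} = 8.6875.
Then x_{Kora} = 35/6 − (1/3)·8.6875 = 2.9375.
P_{Largo} = 79 − 3·8.6875 − 2·2.9375 = 47.0625.

47.0625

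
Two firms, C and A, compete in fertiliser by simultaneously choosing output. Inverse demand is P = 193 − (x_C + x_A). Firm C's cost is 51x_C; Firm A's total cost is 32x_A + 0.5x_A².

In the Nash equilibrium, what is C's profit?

Firm C's profit: π = x_C(193 − (x_C + x_A)) − 51x_C.
∂π/∂x_C = 142 − 2x_C − x_A = 0, so x_C = 71 − 0.5x_A.
For A: ∂π/∂x_A = 161 − 3x_A − x_C = 0 ⇒ x_A = 161/3 − (1/3)x_C.
Solving the two reaction functions simultaneously: (1 − (−0.5)(−1/3))x_C = 71 − 0.5·(161/3), so (5/6)x_C = 265/6 and x_C = 53.
Then x_A = 161/3 − (1/3)·53 = 36.
Price P = 193 − 89 = 104.
C's profit: (104 − 51)·53 = 2809.

2809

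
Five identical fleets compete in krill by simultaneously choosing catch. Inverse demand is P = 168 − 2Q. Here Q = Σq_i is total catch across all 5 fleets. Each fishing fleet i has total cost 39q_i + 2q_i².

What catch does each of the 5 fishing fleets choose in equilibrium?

8.0625

A representative fishing fleet's profit is π_i = q_i(168 − 2Q) − 39q_i − 2q_i², with Q = q_i + Σ_{j≠i} q_j.
First-order condition: 129 − 8q_i − 2Σ_{j≠i} q_j = 0.
Imposing symmetry (q_j = q for all j) turns Σ_{j≠i} q_j into 4q, so 129 = 16q and q = 8.0625.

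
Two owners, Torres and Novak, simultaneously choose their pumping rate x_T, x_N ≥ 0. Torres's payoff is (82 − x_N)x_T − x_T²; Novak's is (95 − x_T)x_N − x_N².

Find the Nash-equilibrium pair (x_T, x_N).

23, 36

Expanding Torres's payoff: 82x_T − x_Nx_T − x_T².
∂π/∂x_T = 82 − x_N − 2x_T = 0, so x_T = 41 − 0.5x_N.
Likewise for Novak: x_N = 47.5 − 0.5x_T.
Substituting the second reaction function into the first: x_T = 41 − 0.5(47.5 − 0.5x_T), which gives 0.75x_T = 17.25 ⇒ x_T = 23.
Then x_N = 47.5 − 0.5·23 = 36.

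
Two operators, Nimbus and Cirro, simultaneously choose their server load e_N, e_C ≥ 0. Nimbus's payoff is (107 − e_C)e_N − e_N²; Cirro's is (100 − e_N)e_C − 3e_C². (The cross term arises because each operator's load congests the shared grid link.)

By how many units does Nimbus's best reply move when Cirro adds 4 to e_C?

-2

Expanding Nimbus's payoff: 107e_N − e_Ce_N − e_N².
∂π/∂e_N = 107 − e_C − 2e_N = 0, so e_N = 53.5 − 0.5e_C.
The reaction-function slope is −0.5, so a 4-unit rise in e_C moves e_N by −0.5 × 4 = −2. Nimbus's best response falls — the actions are strategic substitutes.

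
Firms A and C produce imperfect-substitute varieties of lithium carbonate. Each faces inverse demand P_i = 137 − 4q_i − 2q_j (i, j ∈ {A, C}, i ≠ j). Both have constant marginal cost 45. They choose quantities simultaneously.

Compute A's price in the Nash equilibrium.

81.8

Firm A's profit: π = q_A(137 − 4q_A − 2q_C) − 45q_A.
∂π/∂q_A = 92 − 8q_A − 2q_C = 0 ⇒ q_A = 11.5 − 0.25q_C.
By symmetry q_C = q_A; substituting into the reaction function, 1.25q_A = 11.5 and q_A = 9.2.
P_A = 137 − 4·9.2 − 2·9.2 = 81.8.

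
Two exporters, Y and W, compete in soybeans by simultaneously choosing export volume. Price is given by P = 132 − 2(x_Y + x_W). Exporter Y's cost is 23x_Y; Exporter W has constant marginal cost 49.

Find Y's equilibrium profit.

Exporter Y's profit: π = x_Y(132 − 2(x_Y + x_W)) − 23x_Y.
∂π/∂x_Y = 109 − 4x_Y − 2x_W = 0, so x_Y = 27.25 − 0.5x_W.
By the same steps for W: x_W = 20.75 − 0.5x_Y.
Solving the two reaction functions simultaneously: (1 − (−0.5)(−0.5))x_Y = 27.25 − 0.5·20.75, so 0.75x_Y = 16.875 and x_Y = 22.5.
Then x_W = 20.75 − 0.5·22.5 = 9.5.
Price P = 132 − 2·32 = 68.
Y's profit: (68 − 23)·22.5 = 1012.5.

1012.5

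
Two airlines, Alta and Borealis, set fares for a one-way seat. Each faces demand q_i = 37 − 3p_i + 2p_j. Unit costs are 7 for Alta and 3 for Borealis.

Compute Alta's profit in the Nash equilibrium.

Alta's profit: π = (p_{Alta} − 7)(37 − 3p_{Alta} + 2p_{Borealis}).
∂π/∂p_{Alta} = 58 − 6p_{Alta} + 2p_{Borealis} = 0 ⇒ p_{Alta} = 29/3 + (1/3)p_{Borealis}.
Similarly p_{Borealis} = 23/3 + (1/3)p_{Alta}.
Substituting the second reaction function into the first: p_{Alta} = 29/3 + (1/3)(23/3 + (1/3)p_{Alta}), which gives (8/9)p_{Alta} = 110/9 ⇒ p_{Alta} = 13.75.
Then p_{Borealis} = 23/3 + (1/3)·13.75 = 12.25.
q_{Alta} = 37 − 3·13.75 + 2·12.25 = 20.25.
Profit = (13.75 − 7)·20.25 = 136.6875.

136.6875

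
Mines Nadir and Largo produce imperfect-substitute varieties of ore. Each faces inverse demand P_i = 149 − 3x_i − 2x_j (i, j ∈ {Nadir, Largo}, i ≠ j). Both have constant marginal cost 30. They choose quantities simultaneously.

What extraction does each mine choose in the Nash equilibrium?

Mine Nadir's profit: π = x_{Nadir}(149 − 3x_{Nadir} − 2x_{Largo}) − 30x_{Nadir}.
∂π/∂x_{Nadir} = 119 − 6x_{Nadir} − 2x_{Largo} = 0 ⇒ x_{Nadir} = 119/6 − (1/3)x_{Largo}.
The game is symmetric, so in equilibrium x_{Largo} = x_{Nadir}: the reaction function gives (4/3)x_{Nadir} = 119/6, hence x_{Nadir} = 14.875.

14.875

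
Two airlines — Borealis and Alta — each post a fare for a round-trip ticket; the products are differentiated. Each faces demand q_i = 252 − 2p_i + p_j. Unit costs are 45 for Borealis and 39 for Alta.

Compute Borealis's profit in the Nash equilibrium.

Borealis's profit: π = (p_{Borealis} − 45)(252 − 2p_{Borealis} + p_{Alta}).
∂π/∂p_{Borealis} = 342 − 4p_{Borealis} + p_{Alta} = 0 ⇒ p_{Borealis} = 85.5 + 0.25p_{Alta}.
Similarly p_{Alta} = 82.5 + 0.25p_{Borealis}.
Substituting the second reaction function into the first: p_{Borealis} = 85.5 + 0.25(82.5 + 0.25p_{Borealis}), which gives 0.9375p_{Borealis} = 106.125 ⇒ p_{Borealis} = 113.2.
Then p_{Alta} = 82.5 + 0.25·113.2 = 110.8.
q_{Borealis} = 252 − 2·113.2 + 110.8 = 136.4.
Profit = (113.2 − 45)·136.4 = 9302.48.

9302.48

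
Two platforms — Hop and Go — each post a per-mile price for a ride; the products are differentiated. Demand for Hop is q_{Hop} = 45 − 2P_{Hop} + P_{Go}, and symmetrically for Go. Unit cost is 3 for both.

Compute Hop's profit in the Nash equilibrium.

392

Hop's profit: π = (P_{Hop} − 3)(45 − 2P_{Hop} + P_{Go}).
∂π/∂P_{Hop} = 51 − 4P_{Hop} + P_{Go} = 0 ⇒ P_{Hop} = 12.75 + 0.25P_{Go}.
The game is symmetric, so in equilibrium P_{Go} = P_{Hop}: the reaction function gives 0.75P_{Hop} = 12.75, hence P_{Hop} = 17.
q_{Hop} = 45 − 2·17 + 17 = 28.
Profit = (17 − 3)·28 = 392.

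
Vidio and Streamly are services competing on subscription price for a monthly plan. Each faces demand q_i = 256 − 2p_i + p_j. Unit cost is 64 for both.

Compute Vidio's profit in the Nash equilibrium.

Vidio's profit: π = (p_{Vidio} − 64)(256 − 2p_{Vidio} + p_{Streamly}).
∂π/∂p_{Vidio} = 384 − 4p_{Vidio} + p_{Streamly} = 0 ⇒ p_{Vidio} = 96 + 0.25p_{Streamly}.
By symmetry p_{Streamly} = p_{Vidio}; substituting into the reaction function, 0.75p_{Vidio} = 96 and p_{Vidio} = 128.
q_{Vidio} = 256 − 2·128 + 128 = 128.
Profit = (128 − 64)·128 = 8192.

8192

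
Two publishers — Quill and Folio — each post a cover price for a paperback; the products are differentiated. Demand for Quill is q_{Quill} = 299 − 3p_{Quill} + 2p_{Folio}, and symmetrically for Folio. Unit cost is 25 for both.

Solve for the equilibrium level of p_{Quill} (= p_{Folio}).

Quill's profit: π = (p_{Quill} − 25)(299 − 3p_{Quill} + 2p_{Folio}).
∂π/∂p_{Quill} = 374 − 6p_{Quill} + 2p_{Folio} = 0 ⇒ p_{Quill} = 187/3 + (1/3)p_{Folio}.
The game is symmetric, so in equilibrium p_{Folio} = p_{Quill}: the reaction function gives (2/3)p_{Quill} = 187/3, hence p_{Quill} = 93.5.

93.5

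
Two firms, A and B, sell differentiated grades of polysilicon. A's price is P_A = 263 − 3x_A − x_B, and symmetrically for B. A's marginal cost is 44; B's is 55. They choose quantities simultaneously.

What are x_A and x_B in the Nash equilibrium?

31.6, 29.4

Firm A's profit: π = x_A(263 − 3x_A − x_B) − 44x_A.
∂π/∂x_A = 219 − 6x_A − x_B = 0 ⇒ x_A = 36.5 − (1/6)x_B.
Similarly x_B = 104/3 − (1/6)x_A.
Substituting the second reaction function into the first: x_A = 36.5 − (1/6)(104/3 − (1/6)x_A), which gives (35/36)x_A = 553/18 ⇒ x_A = 31.6.
Then x_B = 104/3 − (1/6)·31.6 = 29.4.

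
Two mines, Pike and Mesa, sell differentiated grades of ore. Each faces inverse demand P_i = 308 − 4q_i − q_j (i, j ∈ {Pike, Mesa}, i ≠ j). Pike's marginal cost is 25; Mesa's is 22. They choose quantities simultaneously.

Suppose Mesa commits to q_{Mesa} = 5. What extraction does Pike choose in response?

34.75

Mine Pike's profit: π = q_{Pike}(308 − 4q_{Pike} − q_{Mesa}) − 25q_{Pike}.
∂π/∂q_{Pike} = 283 − 8q_{Pike} − q_{Mesa} = 0 ⇒ q_{Pike} = 35.375 − 0.125q_{Mesa}.
At q_{Mesa} = 5: q_{Pike} = 35.375 − 0.125·5 = 34.75.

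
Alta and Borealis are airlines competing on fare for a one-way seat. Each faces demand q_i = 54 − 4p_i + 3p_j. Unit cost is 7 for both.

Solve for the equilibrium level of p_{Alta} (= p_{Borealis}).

16.4

Alta's profit: π = (p_{Alta} − 7)(54 − 4p_{Alta} + 3p_{Borealis}).
∂π/∂p_{Alta} = 82 − 8p_{Alta} + 3p_{Borealis} = 0 ⇒ p_{Alta} = 10.25 + 0.375p_{Borealis}.
The game is symmetric, so in equilibrium p_{Borealis} = p_{Alta}: the reaction function gives 0.625p_{Alta} = 10.25, hence p_{Alta} = 16.4.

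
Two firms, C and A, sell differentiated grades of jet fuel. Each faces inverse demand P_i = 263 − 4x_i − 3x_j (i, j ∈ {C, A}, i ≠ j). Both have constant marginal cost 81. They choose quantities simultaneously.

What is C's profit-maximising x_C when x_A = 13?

17.875

Firm C's profit: π = x_C(263 − 4x_C − 3x_A) − 81x_C.
∂π/∂x_C = 182 − 8x_C − 3x_A = 0 ⇒ x_C = 22.75 − 0.375x_A.
At x_A = 13: x_C = 22.75 − 0.375·13 = 17.875.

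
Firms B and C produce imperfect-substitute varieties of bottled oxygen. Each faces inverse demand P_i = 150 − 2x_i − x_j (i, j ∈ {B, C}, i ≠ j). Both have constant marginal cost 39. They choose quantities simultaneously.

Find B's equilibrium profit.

985.68

Firm B's profit: π = x_B(150 − 2x_B − x_C) − 39x_B.
∂π/∂x_B = 111 − 4x_B − x_C = 0 ⇒ x_B = 27.75 − 0.25x_C.
By symmetry x_C = x_B; substituting into the reaction function, 1.25x_B = 27.75 and x_B = 22.2.
P_B = 150 − 2·22.2 − 22.2 = 83.4.
Profit = (83.4 − 39)·22.2 = 985.68.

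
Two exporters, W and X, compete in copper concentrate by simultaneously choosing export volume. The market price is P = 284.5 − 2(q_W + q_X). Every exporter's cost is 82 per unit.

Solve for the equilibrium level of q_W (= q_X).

33.75

Exporter W's profit: π = q_W(284.5 − 2(q_W + q_X)) − 82q_W.
∂π/∂q_W = 202.5 − 4q_W − 2q_X = 0, so q_W = 50.625 − 0.5q_X.
By symmetry q_X = q_W; substituting into the reaction function, 1.5q_W = 50.625 and q_W = 33.75.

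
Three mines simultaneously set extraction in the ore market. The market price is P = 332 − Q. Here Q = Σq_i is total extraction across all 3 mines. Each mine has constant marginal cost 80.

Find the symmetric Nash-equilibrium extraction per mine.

63

A representative mine's profit is π_i = q_i(332 − Q) − 80q_i, with Q = q_i + Σ_{j≠i} q_j.
First-order condition: 252 − 2q_i − Σ_{j≠i} q_j = 0.
In a symmetric equilibrium every mine chooses the same q, so Σ_{j≠i} q_j = 2q. The condition becomes 252 − 4q = 0, giving q = 252/4 = 63.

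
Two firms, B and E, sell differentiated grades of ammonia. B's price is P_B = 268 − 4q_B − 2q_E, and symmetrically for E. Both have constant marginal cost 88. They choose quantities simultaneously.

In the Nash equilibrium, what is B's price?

Firm B's profit: π = q_B(268 − 4q_B − 2q_E) − 88q_B.
∂π/∂q_B = 180 − 8q_B − 2q_E = 0 ⇒ q_B = 22.5 − 0.25q_E.
Setting q_B = q_E in the reaction function: q_B = 22.5 − 0.25q_B, so q_B = 22.5 / 1.25 = 18.
P_B = 268 − 4·18 − 2·18 = 160.

160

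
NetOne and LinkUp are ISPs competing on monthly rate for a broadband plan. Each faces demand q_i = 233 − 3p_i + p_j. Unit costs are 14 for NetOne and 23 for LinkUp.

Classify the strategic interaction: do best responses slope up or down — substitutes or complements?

strategic complements

NetOne's profit: π = (p_{NetOne} − 14)(233 − 3p_{NetOne} + p_{LinkUp}).
∂π/∂p_{NetOne} = 275 − 6p_{NetOne} + p_{LinkUp} = 0 ⇒ p_{NetOne} = 275/6 + (1/6)p_{LinkUp}.
The best-response slope dp_{NetOne}/dp_{LinkUp} = 1/6 > 0: the reaction function is upward-sloping, so the choices are strategic complements.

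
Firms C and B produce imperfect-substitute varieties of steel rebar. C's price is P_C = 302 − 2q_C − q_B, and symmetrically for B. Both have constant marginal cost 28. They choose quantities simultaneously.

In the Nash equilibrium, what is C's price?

137.6

Firm C's profit: π = q_C(302 − 2q_C − q_B) − 28q_C.
∂π/∂q_C = 274 − 4q_C − q_B = 0 ⇒ q_C = 68.5 − 0.25q_B.
The game is symmetric, so in equilibrium q_B = q_C: the reaction function gives 1.25q_C = 68.5, hence q_C = 54.8.
P_C = 302 − 2·54.8 − 54.8 = 137.6.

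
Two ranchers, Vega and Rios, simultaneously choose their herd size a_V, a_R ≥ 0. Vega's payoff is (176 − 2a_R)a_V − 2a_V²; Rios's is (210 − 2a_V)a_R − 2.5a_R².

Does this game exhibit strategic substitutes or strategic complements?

strategic substitutes

Expanding Vega's payoff: 176a_V − 2a_Ra_V − 2a_V².
∂π/∂a_V = 176 − 2a_R − 4a_V = 0, so a_V = 44 − 0.5a_R.
The best-response slope da_V/da_R = −0.5 < 0: the reaction function is downward-sloping, so the choices are strategic substitutes.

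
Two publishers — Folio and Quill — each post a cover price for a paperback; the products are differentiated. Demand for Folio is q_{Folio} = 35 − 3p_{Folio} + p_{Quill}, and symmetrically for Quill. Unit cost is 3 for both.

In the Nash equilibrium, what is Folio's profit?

Folio's profit: π = (p_{Folio} − 3)(35 − 3p_{Folio} + p_{Quill}).
∂π/∂p_{Folio} = 44 − 6p_{Folio} + p_{Quill} = 0 ⇒ p_{Folio} = 22/3 + (1/6)p_{Quill}.
By symmetry p_{Quill} = p_{Folio}; substituting into the reaction function, (5/6)p_{Folio} = 22/3 and p_{Folio} = 8.8.
q_{Folio} = 35 − 3·8.8 + 8.8 = 17.4.
Profit = (8.8 − 3)·17.4 = 100.92.

100.92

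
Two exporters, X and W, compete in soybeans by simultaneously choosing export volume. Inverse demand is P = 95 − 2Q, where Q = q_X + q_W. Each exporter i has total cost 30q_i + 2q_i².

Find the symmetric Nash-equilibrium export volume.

6.5

Exporter X's profit: π = q_X(95 − 2(q_X + q_W)) − 30q_X − 2q_X².
∂π/∂q_X = 65 − 8q_X − 2q_W = 0, so q_X = 8.125 − 0.25q_W.
The game is symmetric, so in equilibrium q_W = q_X: the reaction function gives 1.25q_X = 8.125, hence q_X = 6.5.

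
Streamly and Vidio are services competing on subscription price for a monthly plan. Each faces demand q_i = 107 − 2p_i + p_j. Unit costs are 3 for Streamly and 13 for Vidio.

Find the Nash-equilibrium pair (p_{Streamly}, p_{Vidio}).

39, 43

Streamly's profit: π = (p_{Streamly} − 3)(107 − 2p_{Streamly} + p_{Vidio}).
∂π/∂p_{Streamly} = 113 − 4p_{Streamly} + p_{Vidio} = 0 ⇒ p_{Streamly} = 28.25 + 0.25p_{Vidio}.
Similarly p_{Vidio} = 33.25 + 0.25p_{Streamly}.
Solving the two reaction functions simultaneously: (1 − (0.25)(0.25))p_{Streamly} = 28.25 + 0.25·33.25, so 0.9375p_{Streamly} = 36.5625 and p_{Streamly} = 39.
Then p_{Vidio} = 33.25 + 0.25·39 = 43.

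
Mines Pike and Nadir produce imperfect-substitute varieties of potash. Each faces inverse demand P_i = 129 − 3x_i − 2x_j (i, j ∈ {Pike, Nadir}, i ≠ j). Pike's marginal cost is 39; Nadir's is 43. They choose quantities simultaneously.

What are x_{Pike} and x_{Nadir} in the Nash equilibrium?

11.5, 10.5

Mine Pike's profit: π = x_{Pike}(129 − 3x_{Pike} − 2x_{Nadir}) − 39x_{Pike}.
∂π/∂x_{Pike} = 90 − 6x_{Pike} − 2x_{Nadir} = 0 ⇒ x_{Pike} = 15 − (1/3)x_{Nadir}.
Similarly x_{Nadir} = 43/3 − (1/3)x_{Pike}.
Plugging x_{Nadir} into Pike's best response: x_{Pike} = 15 − (1/3)(43/3 − (1/3)x_{Pike}) ⇒ (8/9)x_{Pike} = 92/9, so x_{Pike} = 11.5.
Then x_{Nadir} = 43/3 − (1/3)·11.5 = 10.5.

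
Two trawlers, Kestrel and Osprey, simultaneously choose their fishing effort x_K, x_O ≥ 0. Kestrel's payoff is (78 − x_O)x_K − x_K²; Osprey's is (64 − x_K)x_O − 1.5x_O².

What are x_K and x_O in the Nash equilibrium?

Expanding Kestrel's payoff: 78x_K − x_Ox_K − x_K².
∂π/∂x_K = 78 − x_O − 2x_K = 0, so x_K = 39 − 0.5x_O.
Likewise for Osprey: x_O = 64/3 − (1/3)x_K.
Substituting the second reaction function into the first: x_K = 39 − 0.5(64/3 − (1/3)x_K), which gives (5/6)x_K = 85/3 ⇒ x_K = 34.
Then x_O = 64/3 − (1/3)·34 = 10.

34, 10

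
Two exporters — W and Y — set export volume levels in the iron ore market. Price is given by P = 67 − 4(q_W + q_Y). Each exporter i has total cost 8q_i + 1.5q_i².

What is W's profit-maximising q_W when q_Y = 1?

Exporter W's profit: π = q_W(67 − 4(q_W + q_Y)) − 8q_W − 1.5q_W².
∂π/∂q_W = 59 − 11q_W − 4q_Y = 0, so q_W = 59/11 − (4/11)q_Y.
At q_Y = 1: q_W = 59/11 − (4/11)·1 = 5.

5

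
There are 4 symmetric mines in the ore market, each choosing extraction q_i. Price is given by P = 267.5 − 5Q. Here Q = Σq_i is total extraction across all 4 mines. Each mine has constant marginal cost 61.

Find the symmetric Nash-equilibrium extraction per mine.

8.26

A representative mine's profit is π_i = q_i(267.5 − 5Q) − 61q_i, with Q = q_i + Σ_{j≠i} q_j.
First-order condition: 206.5 − 10q_i − 5Σ_{j≠i} q_j = 0.
Imposing symmetry (q_j = q for all j) turns Σ_{j≠i} q_j into 3q, so 206.5 = 25q and q = 8.26.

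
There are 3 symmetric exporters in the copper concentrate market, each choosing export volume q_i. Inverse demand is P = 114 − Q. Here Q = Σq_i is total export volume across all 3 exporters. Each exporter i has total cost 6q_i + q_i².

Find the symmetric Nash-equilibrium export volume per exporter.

18

A representative exporter's profit is π_i = q_i(114 − Q) − 6q_i − q_i², with Q = q_i + Σ_{j≠i} q_j.
First-order condition: 108 − 4q_i − Σ_{j≠i} q_j = 0.
Imposing symmetry (q_j = q for all j) turns Σ_{j≠i} q_j into 2q, so 108 = 6q and q = 18.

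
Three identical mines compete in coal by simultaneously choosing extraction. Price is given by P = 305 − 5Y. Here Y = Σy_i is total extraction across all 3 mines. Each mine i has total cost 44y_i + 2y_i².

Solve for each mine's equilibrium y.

A representative mine's profit is π_i = y_i(305 − 5Y) − 44y_i − 2y_i², with Y = y_i + Σ_{j≠i} y_j.
First-order condition: 261 − 14y_i − 5Σ_{j≠i} y_j = 0.
In a symmetric equilibrium every mine chooses the same y, so Σ_{j≠i} y_j = 2y. The condition becomes 261 − 24y = 0, giving y = 261/24 = 10.875.

10.875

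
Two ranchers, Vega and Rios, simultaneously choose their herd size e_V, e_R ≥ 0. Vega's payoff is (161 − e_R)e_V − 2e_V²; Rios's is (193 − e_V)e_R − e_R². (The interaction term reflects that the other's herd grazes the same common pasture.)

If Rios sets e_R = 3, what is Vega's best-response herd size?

Expanding Vega's payoff: 161e_V − e_Re_V − 2e_V².
∂π/∂e_V = 161 − e_R − 4e_V = 0, so e_V = 40.25 − 0.25e_R.
At e_R = 3: e_V = 40.25 − 0.25·3 = 39.5.

39.5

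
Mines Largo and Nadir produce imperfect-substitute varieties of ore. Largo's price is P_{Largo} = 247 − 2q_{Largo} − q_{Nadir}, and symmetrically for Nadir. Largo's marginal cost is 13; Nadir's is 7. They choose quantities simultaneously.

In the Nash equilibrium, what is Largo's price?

Mine Largo's profit: π = q_{Largo}(247 − 2q_{Largo} − q_{Nadir}) − 13q_{Largo}.
∂π/∂q_{Largo} = 234 − 4q_{Largo} − q_{Nadir} = 0 ⇒ q_{Largo} = 58.5 − 0.25q_{Nadir}.
Similarly q_{Nadir} = 60 − 0.25q_{Largo}.
Solving the two reaction functions simultaneously: (1 − (−0.25)(−0.25))q_{Largo} = 58.5 − 0.25·60, so 0.9375q_{Largo} = 43.5 and q_{Largo} = 46.4.
Then q_{Nadir} = 60 − 0.25·46.4 = 48.4.
P_{Largo} = 247 − 2·46.4 − 48.4 = 105.8.

105.8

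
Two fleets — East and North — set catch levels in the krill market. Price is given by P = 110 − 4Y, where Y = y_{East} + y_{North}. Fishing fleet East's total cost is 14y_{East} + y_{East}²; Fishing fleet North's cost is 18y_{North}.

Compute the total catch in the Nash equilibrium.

Fishing fleet East's profit: π = y_{East}(110 − 4(y_{East} + y_{North})) − 14y_{East} − y_{East}².
∂π/∂y_{East} = 96 − 10y_{East} − 4y_{North} = 0, so y_{East} = 9.6 − 0.4y_{North}.
For North: ∂π/∂y_{North} = 92 − 8y_{North} − 4y_{East} = 0 ⇒ y_{North} = 11.5 − 0.5y_{East}.
Substituting the second reaction function into the first: y_{East} = 9.6 − 0.4(11.5 − 0.5y_{East}), which gives 0.8y_{East} = 5 ⇒ y_{East} = 6.25.
Then y_{North} = 11.5 − 0.5·6.25 = 8.375.
Total catch: 6.25 + 8.375 = 14.625.

14.625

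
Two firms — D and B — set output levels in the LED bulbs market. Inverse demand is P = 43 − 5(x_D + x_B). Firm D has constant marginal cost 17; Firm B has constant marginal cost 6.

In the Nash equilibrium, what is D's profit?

5

Firm D's profit: π = x_D(43 − 5(x_D + x_B)) − 17x_D.
∂π/∂x_D = 26 − 10x_D − 5x_B = 0, so x_D = 2.6 − 0.5x_B.
By the same steps for B: x_B = 3.7 − 0.5x_D.
Substituting the second reaction function into the first: x_D = 2.6 − 0.5(3.7 − 0.5x_D), which gives 0.75x_D = 0.75 ⇒ x_D = 1.
Then x_B = 3.7 − 0.5·1 = 3.2.
Price P = 43 − 5·4.2 = 22.
D's profit: (22 − 17)·1 = 5.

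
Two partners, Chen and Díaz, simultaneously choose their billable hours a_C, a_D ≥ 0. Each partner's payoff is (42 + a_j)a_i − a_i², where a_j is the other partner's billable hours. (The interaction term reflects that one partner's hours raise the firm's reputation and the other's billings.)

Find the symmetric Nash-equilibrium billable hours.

42

Chen's payoff is (42 + a_D)a_C − a_C².
∂π/∂a_C = 42 + a_D − 2a_C = 0, so a_C = 21 + 0.5a_D.
By symmetry a_D = a_C; substituting into the reaction function, 0.5a_C = 21 and a_C = 42.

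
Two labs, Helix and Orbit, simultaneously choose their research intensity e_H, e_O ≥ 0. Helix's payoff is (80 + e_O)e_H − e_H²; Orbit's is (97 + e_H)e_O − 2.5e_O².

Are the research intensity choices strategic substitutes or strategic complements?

strategic complements

Expanding Helix's payoff: 80e_H + e_Oe_H − e_H².
∂π/∂e_H = 80 + e_O − 2e_H = 0, so e_H = 40 + 0.5e_O.
The best-response slope de_H/de_O = 0.5 > 0: the reaction function is upward-sloping, so the choices are strategic complements.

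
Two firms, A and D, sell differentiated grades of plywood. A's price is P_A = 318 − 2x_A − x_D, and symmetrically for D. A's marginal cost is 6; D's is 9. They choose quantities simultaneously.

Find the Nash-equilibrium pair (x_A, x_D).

62.6, 61.6

Firm A's profit: π = x_A(318 − 2x_A − x_D) − 6x_A.
∂π/∂x_A = 312 − 4x_A − x_D = 0 ⇒ x_A = 78 − 0.25x_D.
Similarly x_D = 77.25 − 0.25x_A.
Solving the two reaction functions simultaneously: (1 − (−0.25)(−0.25))x_A = 78 − 0.25·77.25, so 0.9375x_A = 58.6875 and x_A = 62.6.
Then x_D = 77.25 − 0.25·62.6 = 61.6.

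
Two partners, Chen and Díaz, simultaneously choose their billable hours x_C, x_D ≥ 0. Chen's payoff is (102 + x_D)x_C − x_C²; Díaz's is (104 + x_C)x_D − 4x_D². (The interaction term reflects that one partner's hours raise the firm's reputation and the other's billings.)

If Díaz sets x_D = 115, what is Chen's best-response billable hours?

108.5

Expanding Chen's payoff: 102x_C + x_Dx_C − x_C².
∂π/∂x_C = 102 + x_D − 2x_C = 0, so x_C = 51 + 0.5x_D.
At x_D = 115: x_C = 51 + 0.5·115 = 108.5.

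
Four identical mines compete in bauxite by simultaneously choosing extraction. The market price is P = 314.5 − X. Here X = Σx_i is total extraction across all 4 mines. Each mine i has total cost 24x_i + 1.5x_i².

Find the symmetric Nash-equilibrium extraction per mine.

A representative mine's profit is π_i = x_i(314.5 − X) − 24x_i − 1.5x_i², with X = x_i + Σ_{j≠i} x_j.
First-order condition: 290.5 − 5x_i − Σ_{j≠i} x_j = 0.
In a symmetric equilibrium every mine chooses the same x, so Σ_{j≠i} x_j = 3x. The condition becomes 290.5 − 8x = 0, giving x = 290.5/8 = 36.3125.

36.3125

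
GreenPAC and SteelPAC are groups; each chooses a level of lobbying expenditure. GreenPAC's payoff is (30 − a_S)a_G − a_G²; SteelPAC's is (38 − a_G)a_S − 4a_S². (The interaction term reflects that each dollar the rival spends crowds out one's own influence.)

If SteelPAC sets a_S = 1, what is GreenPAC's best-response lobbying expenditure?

Expanding GreenPAC's payoff: 30a_G − a_Sa_G − a_G².
∂π/∂a_G = 30 − a_S − 2a_G = 0, so a_G = 15 − 0.5a_S.
At a_S = 1: a_G = 15 − 0.5·1 = 14.5.

14.5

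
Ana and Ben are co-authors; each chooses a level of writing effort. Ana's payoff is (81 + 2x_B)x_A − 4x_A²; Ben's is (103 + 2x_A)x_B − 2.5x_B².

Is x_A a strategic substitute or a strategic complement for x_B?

Expanding Ana's payoff: 81x_A + 2x_Bx_A − 4x_A².
∂π/∂x_A = 81 + 2x_B − 8x_A = 0, so x_A = 10.125 + 0.25x_B.
The best-response slope dx_A/dx_B = 0.25 > 0: the reaction function is upward-sloping, so the choices are strategic complements.

strategic complements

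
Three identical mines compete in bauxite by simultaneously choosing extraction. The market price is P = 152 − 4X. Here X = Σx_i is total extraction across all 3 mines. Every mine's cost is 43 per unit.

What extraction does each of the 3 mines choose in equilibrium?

6.8125

A representative mine's profit is π_i = x_i(152 − 4X) − 43x_i, with X = x_i + Σ_{j≠i} x_j.
First-order condition: 109 − 8x_i − 4Σ_{j≠i} x_j = 0.
In a symmetric equilibrium every mine chooses the same x, so Σ_{j≠i} x_j = 2x. The condition becomes 109 − 16x = 0, giving x = 109/16 = 6.8125.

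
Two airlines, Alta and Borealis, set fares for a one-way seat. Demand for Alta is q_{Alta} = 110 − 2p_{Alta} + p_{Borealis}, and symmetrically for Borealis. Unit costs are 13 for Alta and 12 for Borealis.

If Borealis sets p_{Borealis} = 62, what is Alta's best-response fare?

Alta's profit: π = (p_{Alta} − 13)(110 − 2p_{Alta} + p_{Borealis}).
∂π/∂p_{Alta} = 136 − 4p_{Alta} + p_{Borealis} = 0 ⇒ p_{Alta} = 34 + 0.25p_{Borealis}.
At p_{Borealis} = 62: p_{Alta} = 34 + 0.25·62 = 49.5.

49.5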